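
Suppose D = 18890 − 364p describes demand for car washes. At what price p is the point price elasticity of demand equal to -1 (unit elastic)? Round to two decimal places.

Ed = −364p/(18890 − 364p). Set this equal to -1:
364p = 1·(18890 − 364p) ⇒ 364p(1 + 1) = 1·18890
p = 1·18890 / (364·2) = 25.9478…

25.95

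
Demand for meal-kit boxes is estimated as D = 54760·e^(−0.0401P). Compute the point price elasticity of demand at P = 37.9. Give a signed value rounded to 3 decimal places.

dD/dP = −0.0401·D = -480.365. At P = 37.9, D = 11979.2.
Ed = (dD/dP)·(P/D) = (-480.365) × (37.9/11979.2) = -1.51979

-1.520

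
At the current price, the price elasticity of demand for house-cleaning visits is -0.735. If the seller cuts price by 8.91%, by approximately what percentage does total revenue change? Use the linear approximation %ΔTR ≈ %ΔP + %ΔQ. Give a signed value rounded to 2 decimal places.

%ΔQ ≈ Ed × %ΔP = (-0.735) × (-8.91%) = +6.5489%
%ΔTR ≈ %ΔP + %ΔQ = (-8.91%) + (+6.5489%) = -2.3612%

-2.36%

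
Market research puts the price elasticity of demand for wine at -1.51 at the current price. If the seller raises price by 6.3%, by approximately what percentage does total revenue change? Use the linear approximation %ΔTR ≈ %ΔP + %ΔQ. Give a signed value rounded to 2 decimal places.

-3.21%

%ΔQ ≈ Ed × %ΔP = (-1.51) × (+6.3%) = -9.5130%
%ΔTR ≈ %ΔP + %ΔQ = (+6.3%) + (-9.5130%) = -3.2130%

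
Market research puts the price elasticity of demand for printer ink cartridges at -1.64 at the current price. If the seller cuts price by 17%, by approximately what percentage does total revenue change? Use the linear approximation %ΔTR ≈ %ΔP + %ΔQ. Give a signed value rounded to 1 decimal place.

%ΔQ ≈ Ed × %ΔP = (-1.64) × (-17%) = +27.8800%
%ΔTR ≈ %ΔP + %ΔQ = (-17%) + (+27.8800%) = +10.8800%

+10.9%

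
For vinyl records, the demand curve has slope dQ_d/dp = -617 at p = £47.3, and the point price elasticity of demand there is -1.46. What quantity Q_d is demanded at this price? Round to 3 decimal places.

19989.110

Ed = (dQ_d/dp)·(p/Q_d) ⇒ Q_d = (dQ_d/dp)·p/Ed = (-617)·47.3/(-1.46) = 19989.10958…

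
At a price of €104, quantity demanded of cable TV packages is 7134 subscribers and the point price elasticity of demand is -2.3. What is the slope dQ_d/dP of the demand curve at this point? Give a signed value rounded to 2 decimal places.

-157.77

Ed = (dQ_d/dP)·(P/Q_d) ⇒ dQ_d/dP = Ed·Q_d/P = (-2.3)·7134/104 = -157.7711…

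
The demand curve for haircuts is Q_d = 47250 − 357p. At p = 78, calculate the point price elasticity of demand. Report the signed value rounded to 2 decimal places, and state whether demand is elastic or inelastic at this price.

dQ_d/dp = −357. At p = 78, Q_d = 47250 − 357(78) = 19404.
Ed = (dQ_d/dp)·(p/Q_d) = −357 × (78/19404) = -1.4350…
|Ed| = 1.44 > 1, so demand is elastic.

-1.44; elastic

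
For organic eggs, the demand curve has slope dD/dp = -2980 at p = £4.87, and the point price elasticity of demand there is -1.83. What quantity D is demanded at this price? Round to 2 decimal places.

Ed = (dD/dp)·(p/D) ⇒ D = (dD/dp)·p/Ed = (-2980)·4.87/(-1.83) = 7930.3825…

7930.38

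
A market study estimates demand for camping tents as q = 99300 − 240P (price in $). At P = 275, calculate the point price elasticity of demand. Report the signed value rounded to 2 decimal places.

-1.98

dq/dP = −240. At P = 275, q = 99300 − 240(275) = 33300.
Ed = (dq/dP)·(P/q) = −240 × (275/33300) = -1.9819…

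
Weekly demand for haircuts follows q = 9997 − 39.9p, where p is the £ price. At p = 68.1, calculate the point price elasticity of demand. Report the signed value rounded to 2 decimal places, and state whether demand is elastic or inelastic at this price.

dq/dp = −39.9. At p = 68.1, q = 9997 − 39.9(68.1) = 7279.81.
Ed = (dq/dp)·(p/q) = −39.9 × (68.1/7279.81) = -0.3732…
|Ed| = 0.37 < 1, so demand is inelastic.

-0.37; inelastic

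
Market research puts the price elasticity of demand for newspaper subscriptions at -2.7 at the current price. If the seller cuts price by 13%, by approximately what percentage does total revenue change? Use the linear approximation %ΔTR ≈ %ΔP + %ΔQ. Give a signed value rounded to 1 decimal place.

+22.1%

%ΔQ ≈ Ed × %ΔP = (-2.7) × (-13%) = +35.1000%
%ΔTR ≈ %ΔP + %ΔQ = (-13%) + (+35.1000%) = +22.1000%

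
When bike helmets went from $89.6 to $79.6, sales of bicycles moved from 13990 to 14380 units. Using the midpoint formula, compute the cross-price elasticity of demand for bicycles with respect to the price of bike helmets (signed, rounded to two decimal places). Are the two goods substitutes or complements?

%ΔQ_{bicycles} = (14380 − 13990)/avg = 390/14185 = 0.027493…
%ΔP_{bike helmets} = (79.6 − 89.6)/avg = -10/84.6 = -0.118203…
E_cross = (390/14185) / (-10/84.6) = -0.2325…
E_cross < 0 ⇒ the goods are complements.

-0.23; complements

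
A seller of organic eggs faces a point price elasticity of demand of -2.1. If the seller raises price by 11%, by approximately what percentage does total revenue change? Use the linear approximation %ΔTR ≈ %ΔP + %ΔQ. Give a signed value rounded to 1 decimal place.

%ΔQ ≈ Ed × %ΔP = (-2.1) × (+11%) = -23.1000%
%ΔTR ≈ %ΔP + %ΔQ = (+11%) + (-23.1000%) = -12.1000%

-12.1%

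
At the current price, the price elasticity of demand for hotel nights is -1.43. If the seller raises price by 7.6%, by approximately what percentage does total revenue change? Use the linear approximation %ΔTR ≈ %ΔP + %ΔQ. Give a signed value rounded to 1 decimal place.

%ΔQ ≈ Ed × %ΔP = (-1.43) × (+7.6%) = -10.8680%
%ΔTR ≈ %ΔP + %ΔQ = (+7.6%) + (-10.8680%) = -3.2680%

-3.3%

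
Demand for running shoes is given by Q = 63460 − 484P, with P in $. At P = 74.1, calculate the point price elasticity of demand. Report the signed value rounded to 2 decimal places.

dQ/dP = −484. At P = 74.1, Q = 63460 − 484(74.1) = 27595.6.
Ed = (dQ/dP)·(P/Q) = −484 × (74.1/27595.6) = -1.2996…

-1.30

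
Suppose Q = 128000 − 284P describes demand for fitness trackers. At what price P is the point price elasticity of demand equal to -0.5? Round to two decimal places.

150.23

Ed = −284P/(128000 − 284P). Set this equal to -0.5:
284P = 0.5·(128000 − 284P) ⇒ 284P(1 + 0.5) = 0.5·128000
P = 0.5·128000 / (284·1.5) = 150.2347…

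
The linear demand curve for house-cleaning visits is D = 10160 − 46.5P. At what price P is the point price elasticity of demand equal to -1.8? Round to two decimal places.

140.46

Ed = −46.5P/(10160 − 46.5P). Set this equal to -1.8:
46.5P = 1.8·(10160 − 46.5P) ⇒ 46.5P(1 + 1.8) = 1.8·10160
P = 1.8·10160 / (46.5·2.8) = 140.4608…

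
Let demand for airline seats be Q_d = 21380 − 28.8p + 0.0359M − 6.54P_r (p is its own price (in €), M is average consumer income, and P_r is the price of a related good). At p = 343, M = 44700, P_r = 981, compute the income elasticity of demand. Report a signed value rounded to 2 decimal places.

0.24

At the given values, Q_d = 21380 − 28.8(343) + 0.0359(44700) − 6.54(981) = 6690.59.
∂Q_d/∂M = 0.0359.
E = (0.0359) × (44700/6690.59) = 0.2398…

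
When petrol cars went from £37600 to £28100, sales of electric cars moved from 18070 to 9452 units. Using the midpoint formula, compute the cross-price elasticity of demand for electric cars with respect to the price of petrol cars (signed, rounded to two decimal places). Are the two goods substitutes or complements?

%ΔQ_{electric cars} = (9452 − 18070)/avg = -8618/13761 = -0.626262…
%ΔP_{petrol cars} = (28100 − 37600)/avg = -9500/32850 = -0.289193…
E_cross = (-8618/13761) / (-9500/32850) = 2.1655…
E_cross > 0 ⇒ the goods are substitutes.

2.17; substitutes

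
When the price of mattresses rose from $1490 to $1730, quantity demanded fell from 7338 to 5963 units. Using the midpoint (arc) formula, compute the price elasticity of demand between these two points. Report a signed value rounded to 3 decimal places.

-1.387

%ΔQ = (5963 − 7338) / [(7338 + 5963)/2] = -1375/6650.5 = -0.206751…
%ΔP = (1730 − 1490) / [(1490 + 1730)/2] = 240/1610 = 0.149068…
Arc Ed = %ΔQ / %ΔP = (-1375/6650.5) / (240/1610) = -1.38695…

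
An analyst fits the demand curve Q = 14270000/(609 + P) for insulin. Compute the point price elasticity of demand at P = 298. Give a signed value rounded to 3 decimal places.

dQ/dP = −14270000/(609 + P)² = -17.3464. At P = 298, Q = 15733.2.
Ed = (dQ/dP)·(P/Q) = (-17.3464) × (298/15733.2) = -0.32855…

-0.329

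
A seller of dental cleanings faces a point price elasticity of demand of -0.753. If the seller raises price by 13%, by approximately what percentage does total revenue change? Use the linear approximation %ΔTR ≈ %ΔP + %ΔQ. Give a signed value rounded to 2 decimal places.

+3.21%

%ΔQ ≈ Ed × %ΔP = (-0.753) × (+13%) = -9.7890%
%ΔTR ≈ %ΔP + %ΔQ = (+13%) + (-9.7890%) = +3.2110%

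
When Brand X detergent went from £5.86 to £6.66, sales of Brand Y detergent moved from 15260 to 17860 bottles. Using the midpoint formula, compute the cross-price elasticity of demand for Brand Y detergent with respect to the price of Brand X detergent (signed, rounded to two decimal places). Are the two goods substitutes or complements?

%ΔQ_{Brand Y detergent} = (17860 − 15260)/avg = 2600/16560 = 0.157004…
%ΔP_{Brand X detergent} = (6.66 − 5.86)/avg = 0.8/6.26 = 0.127795…
E_cross = (2600/16560) / (0.8/6.26) = 1.2285…
E_cross > 0 ⇒ the goods are substitutes.

1.23; substitutes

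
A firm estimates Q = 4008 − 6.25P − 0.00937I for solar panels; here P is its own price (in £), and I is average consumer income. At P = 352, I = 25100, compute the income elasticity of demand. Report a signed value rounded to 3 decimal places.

-0.150

At the given values, Q = 4008 − 6.25(352) − 0.00937(25100) = 1572.813.
∂Q/∂I = -0.00937.
E = (-0.00937) × (25100/1572.813) = -0.14953…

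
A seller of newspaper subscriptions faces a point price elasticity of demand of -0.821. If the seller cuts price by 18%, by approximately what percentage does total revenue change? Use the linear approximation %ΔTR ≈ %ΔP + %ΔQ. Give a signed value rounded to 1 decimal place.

%ΔQ ≈ Ed × %ΔP = (-0.821) × (-18%) = +14.7780%
%ΔTR ≈ %ΔP + %ΔQ = (-18%) + (+14.7780%) = -3.2220%

-3.2%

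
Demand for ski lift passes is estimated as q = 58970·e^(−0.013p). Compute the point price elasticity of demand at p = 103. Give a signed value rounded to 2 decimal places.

-1.34

dq/dp = −0.013·q = -200.934. At p = 103, q = 15456.5.
Ed = (dq/dp)·(p/q) = (-200.934) × (103/15456.5) = -1.339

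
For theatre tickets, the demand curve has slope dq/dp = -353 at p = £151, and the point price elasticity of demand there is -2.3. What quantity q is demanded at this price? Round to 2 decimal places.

23175.22

Ed = (dq/dp)·(p/q) ⇒ q = (dq/dp)·p/Ed = (-353)·151/(-2.3) = 23175.2173…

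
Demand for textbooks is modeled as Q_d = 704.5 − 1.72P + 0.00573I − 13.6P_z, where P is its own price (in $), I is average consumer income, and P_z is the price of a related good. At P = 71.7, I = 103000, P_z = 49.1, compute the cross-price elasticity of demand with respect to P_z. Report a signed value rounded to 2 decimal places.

At the given values, Q_d = 704.5 − 1.72(71.7) + 0.00573(103000) − 13.6(49.1) = 503.606.
∂Q_d/∂P_z = -13.6.
E = (-13.6) × (49.1/503.606) = -1.3259…

-1.33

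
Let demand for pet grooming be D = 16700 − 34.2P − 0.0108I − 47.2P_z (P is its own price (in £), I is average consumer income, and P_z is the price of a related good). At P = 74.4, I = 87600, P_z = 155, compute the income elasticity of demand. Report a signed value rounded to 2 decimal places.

At the given values, D = 16700 − 34.2(74.4) − 0.0108(87600) − 47.2(155) = 5893.44.
∂D/∂I = -0.0108.
E = (-0.0108) × (87600/5893.44) = -0.1605…

-0.16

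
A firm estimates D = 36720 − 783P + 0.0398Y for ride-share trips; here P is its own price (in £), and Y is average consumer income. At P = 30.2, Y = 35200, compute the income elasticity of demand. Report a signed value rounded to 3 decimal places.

0.097

At the given values, D = 36720 − 783(30.2) + 0.0398(35200) = 14474.36.
∂D/∂Y = 0.0398.
E = (0.0398) × (35200/14474.36) = 0.09678…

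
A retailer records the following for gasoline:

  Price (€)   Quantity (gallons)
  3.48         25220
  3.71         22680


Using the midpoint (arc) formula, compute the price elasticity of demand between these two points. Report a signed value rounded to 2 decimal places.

-1.66

%ΔQ = (22680 − 25220) / [(25220 + 22680)/2] = -2540/23950 = -0.106054…
%ΔP = (3.71 − 3.48) / [(3.48 + 3.71)/2] = 0.23/3.595 = 0.063977…
Arc Ed = %ΔQ / %ΔP = (-2540/23950) / (0.23/3.595) = -1.6576…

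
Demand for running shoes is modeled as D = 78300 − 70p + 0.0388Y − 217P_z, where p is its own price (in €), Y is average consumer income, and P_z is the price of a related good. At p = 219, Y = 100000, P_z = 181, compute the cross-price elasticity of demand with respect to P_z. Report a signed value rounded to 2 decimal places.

At the given values, D = 78300 − 70(219) + 0.0388(100000) − 217(181) = 27573.
∂D/∂P_z = -217.
E = (-217) × (181/27573) = -1.4244…

-1.42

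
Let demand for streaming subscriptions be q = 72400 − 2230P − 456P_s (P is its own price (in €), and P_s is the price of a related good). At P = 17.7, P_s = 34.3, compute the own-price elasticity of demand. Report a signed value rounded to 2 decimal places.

At the given values, q = 72400 − 2230(17.7) − 456(34.3) = 17288.2.
∂q/∂P = −2230.
E = (-2230) × (17.7/17288.2) = -2.2831…

-2.28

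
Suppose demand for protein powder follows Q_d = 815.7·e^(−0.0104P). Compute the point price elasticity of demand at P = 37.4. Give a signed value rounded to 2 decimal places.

-0.39

dQ_d/dP = −0.0104·Q_d = -5.74964. At P = 37.4, Q_d = 552.85.
Ed = (dQ_d/dP)·(P/Q_d) = (-5.74964) × (37.4/552.85) = -0.3889…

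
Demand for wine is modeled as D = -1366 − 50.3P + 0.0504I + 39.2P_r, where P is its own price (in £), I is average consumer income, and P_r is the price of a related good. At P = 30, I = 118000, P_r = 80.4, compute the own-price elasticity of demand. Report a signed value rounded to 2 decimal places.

At the given values, D = -1366 − 50.3(30) + 0.0504(118000) + 39.2(80.4) = 6223.88.
∂D/∂P = −50.3.
E = (-50.3) × (30/6223.88) = -0.2424…

-0.24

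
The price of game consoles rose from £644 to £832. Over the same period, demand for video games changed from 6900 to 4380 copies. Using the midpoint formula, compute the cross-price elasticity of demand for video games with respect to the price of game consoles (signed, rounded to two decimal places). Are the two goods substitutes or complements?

-1.75; complements

%ΔQ_{video games} = (4380 − 6900)/avg = -2520/5640 = -0.446808…
%ΔP_{game consoles} = (832 − 644)/avg = 188/738 = 0.254742…
E_cross = (-2520/5640) / (188/738) = -1.7539…
E_cross < 0 ⇒ the goods are complements.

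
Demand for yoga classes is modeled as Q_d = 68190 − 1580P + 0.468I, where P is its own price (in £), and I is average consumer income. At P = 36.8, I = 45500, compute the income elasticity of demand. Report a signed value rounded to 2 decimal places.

At the given values, Q_d = 68190 − 1580(36.8) + 0.468(45500) = 31340.
∂Q_d/∂I = 0.468.
E = (0.468) × (45500/31340) = 0.6794…

0.68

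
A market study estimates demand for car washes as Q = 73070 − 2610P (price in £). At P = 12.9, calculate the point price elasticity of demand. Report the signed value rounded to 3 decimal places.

-0.855

dQ/dP = −2610. At P = 12.9, Q = 73070 − 2610(12.9) = 39401.
Ed = (dQ/dP)·(P/Q) = −2610 × (12.9/39401) = -0.85452…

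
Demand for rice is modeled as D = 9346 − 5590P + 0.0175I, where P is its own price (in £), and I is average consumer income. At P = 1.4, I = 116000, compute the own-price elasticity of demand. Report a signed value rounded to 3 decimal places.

-2.205

At the given values, D = 9346 − 5590(1.4) + 0.0175(116000) = 3550.
∂D/∂P = −5590.
E = (-5590) × (1.4/3550) = -2.20450…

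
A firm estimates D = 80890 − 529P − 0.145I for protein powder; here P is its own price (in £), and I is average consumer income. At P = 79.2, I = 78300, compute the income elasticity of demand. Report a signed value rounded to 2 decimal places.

-0.41

At the given values, D = 80890 − 529(79.2) − 0.145(78300) = 27639.7.
∂D/∂I = -0.145.
E = (-0.145) × (78300/27639.7) = -0.4107…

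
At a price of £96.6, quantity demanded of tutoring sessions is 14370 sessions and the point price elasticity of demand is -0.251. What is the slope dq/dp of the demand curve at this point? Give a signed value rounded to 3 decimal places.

Ed = (dq/dp)·(p/q) ⇒ dq/dp = Ed·q/p = (-0.251)·14370/96.6 = -37.33819…

-37.338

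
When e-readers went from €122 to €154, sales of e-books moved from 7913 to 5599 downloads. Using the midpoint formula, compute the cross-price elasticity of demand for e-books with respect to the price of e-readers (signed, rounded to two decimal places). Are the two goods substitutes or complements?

%ΔQ_{e-books} = (5599 − 7913)/avg = -2314/6756 = -0.342510…
%ΔP_{e-readers} = (154 − 122)/avg = 32/138 = 0.231884…
E_cross = (-2314/6756) / (32/138) = -1.4770…
E_cross < 0 ⇒ the goods are complements.

-1.48; complements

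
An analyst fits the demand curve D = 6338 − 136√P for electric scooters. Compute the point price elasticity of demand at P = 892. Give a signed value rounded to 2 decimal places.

dD/dP = −136/(2√P) = -2.27681. At P = 892, D = 2276.17.
Ed = (dD/dP)·(P/D) = (-2.27681) × (892/2276.17) = -0.8922…

-0.89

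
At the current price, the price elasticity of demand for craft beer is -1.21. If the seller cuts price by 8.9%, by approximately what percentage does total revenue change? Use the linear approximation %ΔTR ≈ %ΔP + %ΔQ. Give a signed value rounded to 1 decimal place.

+1.9%

%ΔQ ≈ Ed × %ΔP = (-1.21) × (-8.9%) = +10.7690%
%ΔTR ≈ %ΔP + %ΔQ = (-8.9%) + (+10.7690%) = +1.8690%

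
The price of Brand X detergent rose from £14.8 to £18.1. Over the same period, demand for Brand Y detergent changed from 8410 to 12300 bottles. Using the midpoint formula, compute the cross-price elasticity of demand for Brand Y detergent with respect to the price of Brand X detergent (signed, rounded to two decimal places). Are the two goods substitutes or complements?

%ΔQ_{Brand Y detergent} = (12300 − 8410)/avg = 3890/10355 = 0.375663…
%ΔP_{Brand X detergent} = (18.1 − 14.8)/avg = 3.3/16.45 = 0.200607…
E_cross = (3890/10355) / (3.3/16.45) = 1.8726…
E_cross > 0 ⇒ the goods are substitutes.

1.87; substitutes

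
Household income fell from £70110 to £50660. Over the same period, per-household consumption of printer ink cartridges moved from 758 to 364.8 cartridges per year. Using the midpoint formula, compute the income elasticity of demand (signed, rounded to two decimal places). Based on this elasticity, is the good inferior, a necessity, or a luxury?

%ΔQ = (364.8 − 758)/[( 758 + 364.8)/2] = -393.2/561.4 = -0.700391…
%ΔIncome = (50660 − 70110)/[( 70110 + 50660)/2] = -19450/60385 = -0.322099…
E_income = (-393.2/561.4) / (-19450/60385) = 2.1744…
E_income > 1 ⇒ normal good, luxury.

2.17; luxury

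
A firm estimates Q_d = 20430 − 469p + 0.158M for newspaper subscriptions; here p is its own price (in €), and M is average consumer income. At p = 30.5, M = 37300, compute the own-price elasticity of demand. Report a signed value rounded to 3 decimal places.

At the given values, Q_d = 20430 − 469(30.5) + 0.158(37300) = 12018.9.
∂Q_d/∂p = −469.
E = (-469) × (30.5/12018.9) = -1.19016…

-1.190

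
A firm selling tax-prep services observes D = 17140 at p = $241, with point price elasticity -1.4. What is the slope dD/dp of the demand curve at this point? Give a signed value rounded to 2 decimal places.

-99.57

Ed = (dD/dp)·(p/D) ⇒ dD/dp = Ed·D/p = (-1.4)·17140/241 = -99.5684…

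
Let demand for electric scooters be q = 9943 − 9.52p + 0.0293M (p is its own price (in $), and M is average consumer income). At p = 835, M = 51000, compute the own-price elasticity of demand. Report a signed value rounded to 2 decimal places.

-2.28

At the given values, q = 9943 − 9.52(835) + 0.0293(51000) = 3488.1.
∂q/∂p = −9.52.
E = (-9.52) × (835/3488.1) = -2.2789…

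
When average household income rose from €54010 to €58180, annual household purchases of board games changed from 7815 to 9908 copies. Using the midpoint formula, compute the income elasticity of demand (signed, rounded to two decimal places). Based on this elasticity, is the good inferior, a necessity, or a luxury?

%ΔQ = (9908 − 7815)/[( 7815 + 9908)/2] = 2093/8861.5 = 0.236190…
%ΔIncome = (58180 − 54010)/[( 54010 + 58180)/2] = 4170/56095 = 0.074338…
E_income = (2093/8861.5) / (4170/56095) = 3.1772…
E_income > 1 ⇒ normal good, luxury.

3.18; luxury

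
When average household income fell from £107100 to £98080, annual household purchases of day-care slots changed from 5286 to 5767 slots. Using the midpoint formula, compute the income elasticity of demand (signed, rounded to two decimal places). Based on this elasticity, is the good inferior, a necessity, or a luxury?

-0.99; inferior

%ΔQ = (5767 − 5286)/[( 5286 + 5767)/2] = 481/5526.5 = 0.087035…
%ΔIncome = (98080 − 107100)/[( 107100 + 98080)/2] = -9020/102590 = -0.087922…
E_income = (481/5526.5) / (-9020/102590) = -0.9899…
E_income < 0 ⇒ inferior good.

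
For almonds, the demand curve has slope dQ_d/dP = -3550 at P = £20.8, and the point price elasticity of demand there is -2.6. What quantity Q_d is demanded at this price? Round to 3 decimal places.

28400.000

Ed = (dQ_d/dP)·(P/Q_d) ⇒ Q_d = (dQ_d/dP)·P/Ed = (-3550)·20.8/(-2.6) = 28400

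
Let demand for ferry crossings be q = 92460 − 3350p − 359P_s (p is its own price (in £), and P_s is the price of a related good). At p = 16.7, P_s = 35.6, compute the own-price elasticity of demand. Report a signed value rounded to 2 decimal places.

-2.36

At the given values, q = 92460 − 3350(16.7) − 359(35.6) = 23734.6.
∂q/∂p = −3350.
E = (-3350) × (16.7/23734.6) = -2.3571…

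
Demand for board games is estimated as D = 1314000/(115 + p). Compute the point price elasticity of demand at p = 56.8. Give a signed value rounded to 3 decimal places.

dD/dp = −1314000/(115 + p)² = -44.5194. At p = 56.8, D = 7648.43.
Ed = (dD/dp)·(p/D) = (-44.5194) × (56.8/7648.43) = -0.33061…

-0.331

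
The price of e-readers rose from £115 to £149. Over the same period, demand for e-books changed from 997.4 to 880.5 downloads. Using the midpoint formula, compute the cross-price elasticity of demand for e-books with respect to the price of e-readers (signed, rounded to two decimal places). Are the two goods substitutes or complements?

%ΔQ_{e-books} = (880.5 − 997.4)/avg = -116.9/938.95 = -0.124500…
%ΔP_{e-readers} = (149 − 115)/avg = 34/132 = 0.257575…
E_cross = (-116.9/938.95) / (34/132) = -0.4833…
E_cross < 0 ⇒ the goods are complements.

-0.48; complements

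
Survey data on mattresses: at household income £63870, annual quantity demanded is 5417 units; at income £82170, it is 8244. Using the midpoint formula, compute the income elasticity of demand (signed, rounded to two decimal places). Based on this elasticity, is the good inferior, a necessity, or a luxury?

1.65; luxury

%ΔQ = (8244 − 5417)/[( 5417 + 8244)/2] = 2827/6830.5 = 0.413878…
%ΔIncome = (82170 − 63870)/[( 63870 + 82170)/2] = 18300/73020 = 0.250616…
E_income = (2827/6830.5) / (18300/73020) = 1.6514…
E_income > 1 ⇒ normal good, luxury.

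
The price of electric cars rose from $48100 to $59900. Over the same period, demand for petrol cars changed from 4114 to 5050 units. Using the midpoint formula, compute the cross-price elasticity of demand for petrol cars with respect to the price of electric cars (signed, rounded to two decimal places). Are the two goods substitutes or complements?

%ΔQ_{petrol cars} = (5050 − 4114)/avg = 936/4582 = 0.204277…
%ΔP_{electric cars} = (59900 − 48100)/avg = 11800/54000 = 0.218518…
E_cross = (936/4582) / (11800/54000) = 0.9348…
E_cross > 0 ⇒ the goods are substitutes.

0.93; substitutes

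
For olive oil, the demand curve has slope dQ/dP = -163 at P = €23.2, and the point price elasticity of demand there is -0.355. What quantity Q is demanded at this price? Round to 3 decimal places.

10652.394

Ed = (dQ/dP)·(P/Q) ⇒ Q = (dQ/dP)·P/Ed = (-163)·23.2/(-0.355) = 10652.39436…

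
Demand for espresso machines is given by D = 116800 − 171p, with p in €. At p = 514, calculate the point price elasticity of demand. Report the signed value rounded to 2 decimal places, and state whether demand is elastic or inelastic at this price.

-3.04; elastic

dD/dp = −171. At p = 514, D = 116800 − 171(514) = 28906.
Ed = (dD/dp)·(p/D) = −171 × (514/28906) = -3.0406…
|Ed| = 3.04 > 1, so demand is elastic.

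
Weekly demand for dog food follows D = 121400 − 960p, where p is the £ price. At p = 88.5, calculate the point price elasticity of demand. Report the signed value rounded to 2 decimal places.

-2.33

dD/dp = −960. At p = 88.5, D = 121400 − 960(88.5) = 36440.
Ed = (dD/dp)·(p/D) = −960 × (88.5/36440) = -2.3315…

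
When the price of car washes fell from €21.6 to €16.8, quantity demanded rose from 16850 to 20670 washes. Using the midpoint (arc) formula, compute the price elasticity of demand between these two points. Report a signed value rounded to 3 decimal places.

-0.814

%ΔQ = (20670 − 16850) / [(16850 + 20670)/2] = 3820/18760 = 0.203624…
%ΔP = (16.8 − 21.6) / [(21.6 + 16.8)/2] = -4.8/19.2 = -0.25
Arc Ed = %ΔQ / %ΔP = (3820/18760) / (-4.8/19.2) = -0.81449…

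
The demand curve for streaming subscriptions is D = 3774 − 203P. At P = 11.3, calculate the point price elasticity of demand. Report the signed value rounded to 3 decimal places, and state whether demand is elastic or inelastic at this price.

-1.550; elastic

dD/dP = −203. At P = 11.3, D = 3774 − 203(11.3) = 1480.1.
Ed = (dD/dP)·(P/D) = −203 × (11.3/1480.1) = -1.54982…
|Ed| = 1.550 > 1, so demand is elastic.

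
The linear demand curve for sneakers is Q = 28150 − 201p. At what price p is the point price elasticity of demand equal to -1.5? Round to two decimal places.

84.03

Ed = −201p/(28150 − 201p). Set this equal to -1.5:
201p = 1.5·(28150 − 201p) ⇒ 201p(1 + 1.5) = 1.5·28150
p = 1.5·28150 / (201·2.5) = 84.0298…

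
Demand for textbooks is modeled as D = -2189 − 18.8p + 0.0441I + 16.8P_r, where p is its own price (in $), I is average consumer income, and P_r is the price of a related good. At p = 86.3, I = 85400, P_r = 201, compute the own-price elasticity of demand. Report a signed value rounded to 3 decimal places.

-0.487

At the given values, D = -2189 − 18.8(86.3) + 0.0441(85400) + 16.8(201) = 3331.5.
∂D/∂p = −18.8.
E = (-18.8) × (86.3/3331.5) = -0.48699…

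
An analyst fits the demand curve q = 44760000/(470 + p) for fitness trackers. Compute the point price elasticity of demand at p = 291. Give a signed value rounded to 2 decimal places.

dq/dp = −44760000/(470 + p)² = -77.2895. At p = 291, q = 58817.3.
Ed = (dq/dp)·(p/q) = (-77.2895) × (291/58817.3) = -0.3823…

-0.38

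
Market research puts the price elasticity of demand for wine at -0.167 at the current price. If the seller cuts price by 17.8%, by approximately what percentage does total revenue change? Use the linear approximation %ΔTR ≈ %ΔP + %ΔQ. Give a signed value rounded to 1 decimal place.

%ΔQ ≈ Ed × %ΔP = (-0.167) × (-17.8%) = +2.9726%
%ΔTR ≈ %ΔP + %ΔQ = (-17.8%) + (+2.9726%) = -14.8274%

-14.8%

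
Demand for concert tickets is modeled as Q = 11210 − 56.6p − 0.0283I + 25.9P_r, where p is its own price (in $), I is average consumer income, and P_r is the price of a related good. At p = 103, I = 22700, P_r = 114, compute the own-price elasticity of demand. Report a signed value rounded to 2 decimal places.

-0.76

At the given values, Q = 11210 − 56.6(103) − 0.0283(22700) + 25.9(114) = 7690.39.
∂Q/∂p = −56.6.
E = (-56.6) × (103/7690.39) = -0.7580…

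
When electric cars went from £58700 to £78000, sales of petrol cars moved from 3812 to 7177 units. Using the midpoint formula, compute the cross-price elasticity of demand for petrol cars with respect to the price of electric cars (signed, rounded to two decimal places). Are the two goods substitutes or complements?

2.17; substitutes

%ΔQ_{petrol cars} = (7177 − 3812)/avg = 3365/5494.5 = 0.612430…
%ΔP_{electric cars} = (78000 − 58700)/avg = 19300/68350 = 0.282370…
E_cross = (3365/5494.5) / (19300/68350) = 2.1688…
E_cross > 0 ⇒ the goods are substitutes.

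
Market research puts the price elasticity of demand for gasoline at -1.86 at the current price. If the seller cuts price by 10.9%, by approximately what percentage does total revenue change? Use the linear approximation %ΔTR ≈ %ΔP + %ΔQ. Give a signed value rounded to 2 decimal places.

%ΔQ ≈ Ed × %ΔP = (-1.86) × (-10.9%) = +20.2740%
%ΔTR ≈ %ΔP + %ΔQ = (-10.9%) + (+20.2740%) = +9.3740%

+9.37%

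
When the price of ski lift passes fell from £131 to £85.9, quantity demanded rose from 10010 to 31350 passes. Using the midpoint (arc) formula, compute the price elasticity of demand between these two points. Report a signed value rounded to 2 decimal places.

%ΔQ = (31350 − 10010) / [(10010 + 31350)/2] = 21340/20680 = 1.031914…
%ΔP = (85.9 − 131) / [(131 + 85.9)/2] = -45.1/108.45 = -0.415859…
Arc Ed = %ΔQ / %ΔP = (21340/20680) / (-45.1/108.45) = -2.4814…

-2.48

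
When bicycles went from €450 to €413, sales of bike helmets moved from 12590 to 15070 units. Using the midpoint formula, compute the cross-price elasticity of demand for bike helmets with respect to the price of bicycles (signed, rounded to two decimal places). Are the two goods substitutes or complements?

-2.09; complements

%ΔQ_{bike helmets} = (15070 − 12590)/avg = 2480/13830 = 0.179320…
%ΔP_{bicycles} = (413 − 450)/avg = -37/431.5 = -0.085747…
E_cross = (2480/13830) / (-37/431.5) = -2.0912…
E_cross < 0 ⇒ the goods are complements.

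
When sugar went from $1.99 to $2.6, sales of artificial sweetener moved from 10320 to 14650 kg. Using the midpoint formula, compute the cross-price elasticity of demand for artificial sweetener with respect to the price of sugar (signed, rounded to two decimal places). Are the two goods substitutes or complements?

1.30; substitutes

%ΔQ_{artificial sweetener} = (14650 − 10320)/avg = 4330/12485 = 0.346816…
%ΔP_{sugar} = (2.6 − 1.99)/avg = 0.61/2.295 = 0.265795…
E_cross = (4330/12485) / (0.61/2.295) = 1.3048…
E_cross > 0 ⇒ the goods are substitutes.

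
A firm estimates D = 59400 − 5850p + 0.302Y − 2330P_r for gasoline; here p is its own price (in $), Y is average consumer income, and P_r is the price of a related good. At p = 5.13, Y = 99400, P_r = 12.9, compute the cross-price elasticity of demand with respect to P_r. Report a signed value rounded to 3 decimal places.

-1.024

At the given values, D = 59400 − 5850(5.13) + 0.302(99400) − 2330(12.9) = 29351.3.
∂D/∂P_r = -2330.
E = (-2330) × (12.9/29351.3) = -1.02404…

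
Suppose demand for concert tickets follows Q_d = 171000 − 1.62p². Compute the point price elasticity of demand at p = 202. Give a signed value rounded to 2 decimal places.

-1.26

dQ_d/dp = −2·1.62·p = -654.48. At p = 202, Q_d = 104897.52.
Ed = (dQ_d/dp)·(p/Q_d) = (-654.48) × (202/104897.52) = -1.2603…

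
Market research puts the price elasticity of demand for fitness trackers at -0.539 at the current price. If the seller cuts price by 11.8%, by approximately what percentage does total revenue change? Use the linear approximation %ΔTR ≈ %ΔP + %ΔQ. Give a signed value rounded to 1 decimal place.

-5.4%

%ΔQ ≈ Ed × %ΔP = (-0.539) × (-11.8%) = +6.3602%
%ΔTR ≈ %ΔP + %ΔQ = (-11.8%) + (+6.3602%) = -5.4398%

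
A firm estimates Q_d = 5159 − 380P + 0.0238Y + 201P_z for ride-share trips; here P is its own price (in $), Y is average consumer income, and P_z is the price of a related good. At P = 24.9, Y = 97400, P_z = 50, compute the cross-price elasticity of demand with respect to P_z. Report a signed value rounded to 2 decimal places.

1.25

At the given values, Q_d = 5159 − 380(24.9) + 0.0238(97400) + 201(50) = 8065.12.
∂Q_d/∂P_z = 201.
E = (201) × (50/8065.12) = 1.2461…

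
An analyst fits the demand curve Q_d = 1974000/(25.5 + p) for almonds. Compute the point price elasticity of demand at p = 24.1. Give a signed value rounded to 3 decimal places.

-0.486

dQ_d/dp = −1974000/(25.5 + p)² = -802.387. At p = 24.1, Q_d = 39798.4.
Ed = (dQ_d/dp)·(p/Q_d) = (-802.387) × (24.1/39798.4) = -0.48588…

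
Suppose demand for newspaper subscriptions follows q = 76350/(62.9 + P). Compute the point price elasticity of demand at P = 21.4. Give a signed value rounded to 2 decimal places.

dq/dP = −76350/(62.9 + P)² = -10.7437. At P = 21.4, q = 905.694.
Ed = (dq/dP)·(P/q) = (-10.7437) × (21.4/905.694) = -0.2538…

-0.25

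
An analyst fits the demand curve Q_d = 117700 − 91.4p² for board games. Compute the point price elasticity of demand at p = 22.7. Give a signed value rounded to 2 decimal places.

dQ_d/dp = −2·91.4·p = -4149.56. At p = 22.7, Q_d = 70602.494.
Ed = (dQ_d/dp)·(p/Q_d) = (-4149.56) × (22.7/70602.494) = -1.3341…

-1.33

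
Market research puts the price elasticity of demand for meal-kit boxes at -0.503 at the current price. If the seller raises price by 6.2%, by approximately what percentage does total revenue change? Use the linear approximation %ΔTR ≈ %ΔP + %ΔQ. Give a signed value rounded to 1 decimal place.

+3.1%

%ΔQ ≈ Ed × %ΔP = (-0.503) × (+6.2%) = -3.1186%
%ΔTR ≈ %ΔP + %ΔQ = (+6.2%) + (-3.1186%) = +3.0814%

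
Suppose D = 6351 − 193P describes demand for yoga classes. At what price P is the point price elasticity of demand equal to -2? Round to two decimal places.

Ed = −193P/(6351 − 193P). Set this equal to -2:
193P = 2·(6351 − 193P) ⇒ 193P(1 + 2) = 2·6351
P = 2·6351 / (193·3) = 21.9378…

21.94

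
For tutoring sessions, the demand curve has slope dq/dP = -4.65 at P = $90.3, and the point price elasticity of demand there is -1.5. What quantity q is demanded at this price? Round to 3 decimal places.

279.930

Ed = (dq/dP)·(P/q) ⇒ q = (dq/dP)·P/Ed = (-4.65)·90.3/(-1.5) = 279.93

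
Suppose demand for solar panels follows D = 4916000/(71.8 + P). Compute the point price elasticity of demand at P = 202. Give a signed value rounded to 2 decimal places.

dD/dP = −4916000/(71.8 + P)² = -65.576. At P = 202, D = 17954.7.
Ed = (dD/dP)·(P/D) = (-65.576) × (202/17954.7) = -0.7377…

-0.74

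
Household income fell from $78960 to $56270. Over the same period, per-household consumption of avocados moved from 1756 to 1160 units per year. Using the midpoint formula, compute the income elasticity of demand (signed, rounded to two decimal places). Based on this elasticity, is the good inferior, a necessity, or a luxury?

%ΔQ = (1160 − 1756)/[( 1756 + 1160)/2] = -596/1458 = -0.408779…
%ΔIncome = (56270 − 78960)/[( 78960 + 56270)/2] = -22690/67615 = -0.335576…
E_income = (-596/1458) / (-22690/67615) = 1.2181…
E_income > 1 ⇒ normal good, luxury.

1.22; luxury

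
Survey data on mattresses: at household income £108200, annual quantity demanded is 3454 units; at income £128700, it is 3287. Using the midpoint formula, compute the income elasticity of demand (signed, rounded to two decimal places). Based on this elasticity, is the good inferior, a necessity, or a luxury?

%ΔQ = (3287 − 3454)/[( 3454 + 3287)/2] = -167/3370.5 = -0.049547…
%ΔIncome = (128700 − 108200)/[( 108200 + 128700)/2] = 20500/118450 = 0.173068…
E_income = (-167/3370.5) / (20500/118450) = -0.2862…
E_income < 0 ⇒ inferior good.

-0.29; inferior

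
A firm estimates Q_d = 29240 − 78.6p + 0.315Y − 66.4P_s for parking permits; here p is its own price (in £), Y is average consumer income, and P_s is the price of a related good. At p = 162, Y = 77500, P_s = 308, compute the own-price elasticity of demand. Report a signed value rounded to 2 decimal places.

At the given values, Q_d = 29240 − 78.6(162) + 0.315(77500) − 66.4(308) = 20468.1.
∂Q_d/∂p = −78.6.
E = (-78.6) × (162/20468.1) = -0.6220…

-0.62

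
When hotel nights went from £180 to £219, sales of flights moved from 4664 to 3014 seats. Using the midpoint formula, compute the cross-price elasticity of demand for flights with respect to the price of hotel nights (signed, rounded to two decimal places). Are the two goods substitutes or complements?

-2.20; complements

%ΔQ_{flights} = (3014 − 4664)/avg = -1650/3839 = -0.429799…
%ΔP_{hotel nights} = (219 − 180)/avg = 39/199.5 = 0.195488…
E_cross = (-1650/3839) / (39/199.5) = -2.1985…
E_cross < 0 ⇒ the goods are complements.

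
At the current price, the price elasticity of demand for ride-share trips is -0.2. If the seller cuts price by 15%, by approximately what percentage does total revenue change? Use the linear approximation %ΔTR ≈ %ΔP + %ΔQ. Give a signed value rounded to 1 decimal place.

-12.0%

%ΔQ ≈ Ed × %ΔP = (-0.2) × (-15%) = +3.0000%
%ΔTR ≈ %ΔP + %ΔQ = (-15%) + (+3.0000%) = -12.0000%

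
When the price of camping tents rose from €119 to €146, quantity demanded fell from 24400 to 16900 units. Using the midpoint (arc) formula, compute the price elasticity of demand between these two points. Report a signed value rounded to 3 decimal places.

%ΔQ = (16900 − 24400) / [(24400 + 16900)/2] = -7500/20650 = -0.363196…
%ΔP = (146 − 119) / [(119 + 146)/2] = 27/132.5 = 0.203773…
Arc Ed = %ΔQ / %ΔP = (-7500/20650) / (27/132.5) = -1.78235…

-1.782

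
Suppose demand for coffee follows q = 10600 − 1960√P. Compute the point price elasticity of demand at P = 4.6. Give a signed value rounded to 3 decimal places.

-0.329

dq/dP = −1960/(2√P) = -456.927. At P = 4.6, q = 6396.27.
Ed = (dq/dP)·(P/q) = (-456.927) × (4.6/6396.27) = -0.32860…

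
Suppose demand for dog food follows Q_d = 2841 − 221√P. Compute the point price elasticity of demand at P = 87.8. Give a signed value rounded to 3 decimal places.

dQ_d/dP = −221/(2√P) = -11.7927. At P = 87.8, Q_d = 770.193.
Ed = (dQ_d/dP)·(P/Q_d) = (-11.7927) × (87.8/770.193) = -1.34434…

-1.344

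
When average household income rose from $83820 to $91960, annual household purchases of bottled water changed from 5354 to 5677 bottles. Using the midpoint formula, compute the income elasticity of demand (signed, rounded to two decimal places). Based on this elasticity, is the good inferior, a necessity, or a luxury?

0.63; necessity

%ΔQ = (5677 − 5354)/[( 5354 + 5677)/2] = 323/5515.5 = 0.058562…
%ΔIncome = (91960 − 83820)/[( 83820 + 91960)/2] = 8140/87890 = 0.092615…
E_income = (323/5515.5) / (8140/87890) = 0.6323…
0 < E_income < 1 ⇒ normal good, necessity.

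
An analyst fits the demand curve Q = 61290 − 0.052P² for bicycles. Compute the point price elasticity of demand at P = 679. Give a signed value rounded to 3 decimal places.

dQ/dP = −2·0.052·P = -70.616. At P = 679, Q = 37315.868.
Ed = (dQ/dP)·(P/Q) = (-70.616) × (679/37315.868) = -1.28492…

-1.285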